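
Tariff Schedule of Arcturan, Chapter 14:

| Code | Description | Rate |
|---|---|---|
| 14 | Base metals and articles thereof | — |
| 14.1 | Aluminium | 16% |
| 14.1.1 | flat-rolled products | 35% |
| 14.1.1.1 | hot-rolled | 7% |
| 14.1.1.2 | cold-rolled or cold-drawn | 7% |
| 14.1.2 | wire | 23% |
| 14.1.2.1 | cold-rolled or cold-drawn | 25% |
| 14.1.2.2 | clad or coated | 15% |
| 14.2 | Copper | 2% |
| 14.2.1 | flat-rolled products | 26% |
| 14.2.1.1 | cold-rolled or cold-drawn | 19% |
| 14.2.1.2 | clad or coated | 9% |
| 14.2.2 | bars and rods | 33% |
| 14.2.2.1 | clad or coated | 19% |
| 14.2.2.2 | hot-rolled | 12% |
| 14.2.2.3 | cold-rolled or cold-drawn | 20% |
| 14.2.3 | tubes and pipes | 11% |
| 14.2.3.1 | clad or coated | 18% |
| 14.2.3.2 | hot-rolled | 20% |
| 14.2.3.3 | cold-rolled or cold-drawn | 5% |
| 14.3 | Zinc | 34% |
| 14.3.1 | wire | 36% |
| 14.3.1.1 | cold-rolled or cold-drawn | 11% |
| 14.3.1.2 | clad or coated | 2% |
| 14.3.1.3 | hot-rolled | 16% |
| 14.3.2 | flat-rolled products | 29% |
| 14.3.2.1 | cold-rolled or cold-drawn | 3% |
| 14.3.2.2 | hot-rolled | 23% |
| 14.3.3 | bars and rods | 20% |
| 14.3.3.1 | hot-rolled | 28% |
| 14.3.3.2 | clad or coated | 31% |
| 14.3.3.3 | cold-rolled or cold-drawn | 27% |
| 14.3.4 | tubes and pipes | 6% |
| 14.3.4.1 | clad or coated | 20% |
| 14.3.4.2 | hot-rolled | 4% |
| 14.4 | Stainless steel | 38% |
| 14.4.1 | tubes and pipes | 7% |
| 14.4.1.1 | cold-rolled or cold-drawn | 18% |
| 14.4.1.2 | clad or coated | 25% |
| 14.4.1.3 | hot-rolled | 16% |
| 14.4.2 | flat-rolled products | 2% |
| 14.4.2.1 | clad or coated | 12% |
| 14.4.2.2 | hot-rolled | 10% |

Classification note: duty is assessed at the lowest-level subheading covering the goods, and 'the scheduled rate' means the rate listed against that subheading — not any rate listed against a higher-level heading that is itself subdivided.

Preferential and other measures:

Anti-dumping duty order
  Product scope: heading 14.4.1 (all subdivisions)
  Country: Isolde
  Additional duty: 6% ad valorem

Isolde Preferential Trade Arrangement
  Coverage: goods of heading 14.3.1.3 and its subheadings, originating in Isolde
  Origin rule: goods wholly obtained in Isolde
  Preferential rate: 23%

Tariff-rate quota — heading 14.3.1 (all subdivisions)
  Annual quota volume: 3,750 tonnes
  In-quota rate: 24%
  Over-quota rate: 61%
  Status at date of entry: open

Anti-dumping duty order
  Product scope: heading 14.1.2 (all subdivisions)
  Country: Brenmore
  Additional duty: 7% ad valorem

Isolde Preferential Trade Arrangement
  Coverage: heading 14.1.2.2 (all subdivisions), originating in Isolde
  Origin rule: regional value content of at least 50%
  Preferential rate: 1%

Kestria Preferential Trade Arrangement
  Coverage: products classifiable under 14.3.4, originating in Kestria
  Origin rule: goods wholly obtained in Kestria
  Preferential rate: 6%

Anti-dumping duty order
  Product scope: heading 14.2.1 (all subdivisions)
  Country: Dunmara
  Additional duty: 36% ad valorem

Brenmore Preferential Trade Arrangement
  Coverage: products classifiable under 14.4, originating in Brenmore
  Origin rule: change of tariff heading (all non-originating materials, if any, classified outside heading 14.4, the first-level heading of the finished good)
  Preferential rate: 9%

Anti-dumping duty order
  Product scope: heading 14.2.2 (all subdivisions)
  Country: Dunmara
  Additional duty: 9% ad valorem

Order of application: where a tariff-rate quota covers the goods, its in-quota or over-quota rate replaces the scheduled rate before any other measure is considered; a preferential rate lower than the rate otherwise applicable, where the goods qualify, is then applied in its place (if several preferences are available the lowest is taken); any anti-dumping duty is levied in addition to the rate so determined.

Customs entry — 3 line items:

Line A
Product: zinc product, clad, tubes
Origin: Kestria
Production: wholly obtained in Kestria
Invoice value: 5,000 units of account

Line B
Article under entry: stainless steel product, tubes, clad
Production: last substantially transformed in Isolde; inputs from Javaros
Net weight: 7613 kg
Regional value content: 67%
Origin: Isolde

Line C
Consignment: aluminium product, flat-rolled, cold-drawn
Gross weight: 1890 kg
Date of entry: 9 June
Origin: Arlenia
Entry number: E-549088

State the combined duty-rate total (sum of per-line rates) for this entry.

44%

Line A: zinc → 14.3; tubes → 14.3.4; clad → 14.3.4.1. Scheduled 20%. Kestria agreement on 14.3.4: wholly obtained → 6% available; preferential 6%. → 6%.
Line B: stainless steel → 14.4; tubes → 14.4.1; clad → 14.4.1.2. Scheduled 25%. Isolde agreement on 14.3.1.3: 14.4.1.2 not covered; Isolde agreement on 14.1.2.2: 14.4.1.2 not covered; anti-dumping (Isolde, 14.4.1): +6%; total 25% + 6% = 31%. → 31%.
Line C: aluminium → 14.1; flat-rolled → 14.1.1; cold-drawn → 14.1.1.2. Scheduled 7%. No special measure applies. → 7%.
Sum: 6% + 31% + 7% = 44%.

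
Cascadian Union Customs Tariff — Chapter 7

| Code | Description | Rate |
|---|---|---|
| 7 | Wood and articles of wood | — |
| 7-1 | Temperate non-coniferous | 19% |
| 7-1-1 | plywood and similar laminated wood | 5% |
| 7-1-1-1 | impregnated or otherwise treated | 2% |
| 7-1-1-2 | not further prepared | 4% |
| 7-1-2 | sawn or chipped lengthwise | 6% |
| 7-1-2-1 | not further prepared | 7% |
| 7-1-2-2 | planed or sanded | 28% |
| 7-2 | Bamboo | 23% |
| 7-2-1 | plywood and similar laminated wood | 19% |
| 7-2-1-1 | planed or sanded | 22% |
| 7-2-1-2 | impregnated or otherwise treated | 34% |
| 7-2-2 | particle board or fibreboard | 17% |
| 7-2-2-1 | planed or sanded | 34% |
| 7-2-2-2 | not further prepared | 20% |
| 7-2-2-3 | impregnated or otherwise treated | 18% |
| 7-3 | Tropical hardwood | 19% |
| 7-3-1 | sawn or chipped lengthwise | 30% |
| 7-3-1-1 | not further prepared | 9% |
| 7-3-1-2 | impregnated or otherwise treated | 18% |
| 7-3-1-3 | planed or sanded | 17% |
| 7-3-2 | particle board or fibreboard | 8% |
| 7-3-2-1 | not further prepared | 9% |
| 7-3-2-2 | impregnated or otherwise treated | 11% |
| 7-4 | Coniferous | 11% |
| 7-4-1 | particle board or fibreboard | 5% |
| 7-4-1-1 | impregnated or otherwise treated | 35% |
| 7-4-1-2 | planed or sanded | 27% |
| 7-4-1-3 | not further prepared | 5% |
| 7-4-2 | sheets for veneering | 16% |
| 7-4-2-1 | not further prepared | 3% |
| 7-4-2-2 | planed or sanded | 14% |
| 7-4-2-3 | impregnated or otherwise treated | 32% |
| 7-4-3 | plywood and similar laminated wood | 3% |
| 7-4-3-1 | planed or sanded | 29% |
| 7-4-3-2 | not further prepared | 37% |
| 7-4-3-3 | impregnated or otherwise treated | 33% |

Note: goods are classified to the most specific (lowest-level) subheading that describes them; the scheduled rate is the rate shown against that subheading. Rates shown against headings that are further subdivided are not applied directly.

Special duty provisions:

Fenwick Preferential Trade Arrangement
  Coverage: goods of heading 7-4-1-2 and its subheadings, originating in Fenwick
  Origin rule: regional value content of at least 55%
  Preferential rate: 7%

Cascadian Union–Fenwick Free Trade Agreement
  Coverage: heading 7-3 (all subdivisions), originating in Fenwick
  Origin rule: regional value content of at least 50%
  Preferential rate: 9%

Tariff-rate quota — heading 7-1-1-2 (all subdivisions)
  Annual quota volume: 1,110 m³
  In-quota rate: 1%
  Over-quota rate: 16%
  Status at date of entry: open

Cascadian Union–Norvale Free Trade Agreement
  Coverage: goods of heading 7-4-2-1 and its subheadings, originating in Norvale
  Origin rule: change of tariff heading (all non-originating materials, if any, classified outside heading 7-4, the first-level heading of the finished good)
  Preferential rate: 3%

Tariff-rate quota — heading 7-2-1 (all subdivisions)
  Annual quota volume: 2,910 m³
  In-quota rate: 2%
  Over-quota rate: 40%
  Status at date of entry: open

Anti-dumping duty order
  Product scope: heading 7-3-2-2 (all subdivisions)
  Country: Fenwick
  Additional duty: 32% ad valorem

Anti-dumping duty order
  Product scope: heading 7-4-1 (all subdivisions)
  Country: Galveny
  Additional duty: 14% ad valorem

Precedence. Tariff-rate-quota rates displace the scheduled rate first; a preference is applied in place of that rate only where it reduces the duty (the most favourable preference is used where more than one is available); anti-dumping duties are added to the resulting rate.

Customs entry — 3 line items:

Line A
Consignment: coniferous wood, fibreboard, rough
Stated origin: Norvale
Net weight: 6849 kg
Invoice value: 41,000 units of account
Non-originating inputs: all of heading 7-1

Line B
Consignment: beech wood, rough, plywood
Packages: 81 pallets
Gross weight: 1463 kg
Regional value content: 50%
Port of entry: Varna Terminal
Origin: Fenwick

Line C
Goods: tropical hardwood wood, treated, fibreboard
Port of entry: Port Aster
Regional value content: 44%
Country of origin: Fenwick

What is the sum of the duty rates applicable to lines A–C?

Line A: coniferous → 7-4; fibreboard → 7-4-1; rough → 7-4-1-3. Scheduled 5%. Norvale agreement on 7-4-2-1: 7-4-1-3 not covered. → 5%.
Line B: beech → 7-1; plywood → 7-1-1; rough → 7-1-1-2. Scheduled 4%. quota on 7-1-1-2 open → in-quota 1%; Fenwick agreement on 7-4-1-2: 7-1-1-2 not covered; Fenwick agreement on 7-3: 7-1-1-2 not covered. → 1%.
Line C: tropical hardwood → 7-3; fibreboard → 7-3-2; treated → 7-3-2-2. Scheduled 11%. Fenwick agreement on 7-4-1-2: 7-3-2-2 not covered; Fenwick agreement on 7-3: RVC < 50%; anti-dumping (Fenwick, 7-3-2-2): +32%; total 11% + 32% = 43%. → 43%.
Sum: 5% + 1% + 43% = 49%.

49%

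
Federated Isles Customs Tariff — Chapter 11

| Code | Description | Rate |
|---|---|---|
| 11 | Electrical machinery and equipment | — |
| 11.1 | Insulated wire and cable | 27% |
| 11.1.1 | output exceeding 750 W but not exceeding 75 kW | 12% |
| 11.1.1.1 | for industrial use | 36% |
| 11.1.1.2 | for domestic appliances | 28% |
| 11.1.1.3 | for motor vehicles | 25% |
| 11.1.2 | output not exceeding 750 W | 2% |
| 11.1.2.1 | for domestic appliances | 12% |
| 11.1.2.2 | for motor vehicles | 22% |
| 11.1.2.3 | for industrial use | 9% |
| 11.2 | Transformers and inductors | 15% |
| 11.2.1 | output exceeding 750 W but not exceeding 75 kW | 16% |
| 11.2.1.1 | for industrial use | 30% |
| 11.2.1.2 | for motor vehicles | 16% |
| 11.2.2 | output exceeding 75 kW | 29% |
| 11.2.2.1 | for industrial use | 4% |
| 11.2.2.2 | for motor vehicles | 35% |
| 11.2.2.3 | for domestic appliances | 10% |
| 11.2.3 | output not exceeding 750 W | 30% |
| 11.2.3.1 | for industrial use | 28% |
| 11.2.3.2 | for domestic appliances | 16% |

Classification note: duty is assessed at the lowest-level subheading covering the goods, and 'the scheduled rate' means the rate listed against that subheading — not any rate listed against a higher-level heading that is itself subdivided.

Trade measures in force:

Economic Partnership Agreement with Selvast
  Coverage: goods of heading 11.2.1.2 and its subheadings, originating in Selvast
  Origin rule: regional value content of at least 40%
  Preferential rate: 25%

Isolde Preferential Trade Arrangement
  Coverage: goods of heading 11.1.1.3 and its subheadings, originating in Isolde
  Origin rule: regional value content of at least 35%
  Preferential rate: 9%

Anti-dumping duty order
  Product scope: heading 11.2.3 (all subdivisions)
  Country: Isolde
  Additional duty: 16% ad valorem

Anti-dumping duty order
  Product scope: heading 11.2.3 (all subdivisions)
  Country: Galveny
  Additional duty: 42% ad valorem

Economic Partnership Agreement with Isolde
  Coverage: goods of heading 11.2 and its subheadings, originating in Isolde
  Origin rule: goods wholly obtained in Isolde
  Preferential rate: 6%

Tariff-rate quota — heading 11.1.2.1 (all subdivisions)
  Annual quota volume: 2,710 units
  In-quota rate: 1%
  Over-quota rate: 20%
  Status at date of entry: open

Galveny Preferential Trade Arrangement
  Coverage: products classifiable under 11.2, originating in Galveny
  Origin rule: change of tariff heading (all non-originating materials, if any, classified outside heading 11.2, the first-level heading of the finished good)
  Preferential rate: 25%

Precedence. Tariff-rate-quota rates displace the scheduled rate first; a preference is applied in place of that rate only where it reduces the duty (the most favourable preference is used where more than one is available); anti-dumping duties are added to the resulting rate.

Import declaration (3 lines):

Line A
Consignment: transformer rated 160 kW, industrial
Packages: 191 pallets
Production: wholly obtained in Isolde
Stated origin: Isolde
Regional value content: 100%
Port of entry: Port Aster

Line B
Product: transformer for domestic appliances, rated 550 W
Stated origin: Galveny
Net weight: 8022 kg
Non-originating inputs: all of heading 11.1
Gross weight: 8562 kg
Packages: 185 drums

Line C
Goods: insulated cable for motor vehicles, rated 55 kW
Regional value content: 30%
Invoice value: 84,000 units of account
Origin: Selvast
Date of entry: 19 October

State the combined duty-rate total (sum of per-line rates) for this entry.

Line A: transformer → 11.2; rated 160 kW → 11.2.2; industrial → 11.2.2.1. Scheduled 4%. Isolde agreement on 11.1.1.3: 11.2.2.1 not covered; Isolde agreement on 11.2: wholly obtained → 6% available; preference 6% not lower than 4% → no reduction. → 4%.
Line B: transformer → 11.2; rated 550 W → 11.2.3; for domestic appliances → 11.2.3.2. Scheduled 16%. Galveny agreement on 11.2: CTH met → 25% available; preference 25% not lower than 16% → no reduction; anti-dumping (Galveny, 11.2.3): +42%; total 16% + 42% = 58%. → 58%.
Line C: insulated cable → 11.1; rated 55 kW → 11.1.1; for motor vehicles → 11.1.1.3. Scheduled 25%. Selvast agreement on 11.2.1.2: 11.1.1.3 not covered. → 25%.
Sum: 4% + 58% + 25% = 87%.

87%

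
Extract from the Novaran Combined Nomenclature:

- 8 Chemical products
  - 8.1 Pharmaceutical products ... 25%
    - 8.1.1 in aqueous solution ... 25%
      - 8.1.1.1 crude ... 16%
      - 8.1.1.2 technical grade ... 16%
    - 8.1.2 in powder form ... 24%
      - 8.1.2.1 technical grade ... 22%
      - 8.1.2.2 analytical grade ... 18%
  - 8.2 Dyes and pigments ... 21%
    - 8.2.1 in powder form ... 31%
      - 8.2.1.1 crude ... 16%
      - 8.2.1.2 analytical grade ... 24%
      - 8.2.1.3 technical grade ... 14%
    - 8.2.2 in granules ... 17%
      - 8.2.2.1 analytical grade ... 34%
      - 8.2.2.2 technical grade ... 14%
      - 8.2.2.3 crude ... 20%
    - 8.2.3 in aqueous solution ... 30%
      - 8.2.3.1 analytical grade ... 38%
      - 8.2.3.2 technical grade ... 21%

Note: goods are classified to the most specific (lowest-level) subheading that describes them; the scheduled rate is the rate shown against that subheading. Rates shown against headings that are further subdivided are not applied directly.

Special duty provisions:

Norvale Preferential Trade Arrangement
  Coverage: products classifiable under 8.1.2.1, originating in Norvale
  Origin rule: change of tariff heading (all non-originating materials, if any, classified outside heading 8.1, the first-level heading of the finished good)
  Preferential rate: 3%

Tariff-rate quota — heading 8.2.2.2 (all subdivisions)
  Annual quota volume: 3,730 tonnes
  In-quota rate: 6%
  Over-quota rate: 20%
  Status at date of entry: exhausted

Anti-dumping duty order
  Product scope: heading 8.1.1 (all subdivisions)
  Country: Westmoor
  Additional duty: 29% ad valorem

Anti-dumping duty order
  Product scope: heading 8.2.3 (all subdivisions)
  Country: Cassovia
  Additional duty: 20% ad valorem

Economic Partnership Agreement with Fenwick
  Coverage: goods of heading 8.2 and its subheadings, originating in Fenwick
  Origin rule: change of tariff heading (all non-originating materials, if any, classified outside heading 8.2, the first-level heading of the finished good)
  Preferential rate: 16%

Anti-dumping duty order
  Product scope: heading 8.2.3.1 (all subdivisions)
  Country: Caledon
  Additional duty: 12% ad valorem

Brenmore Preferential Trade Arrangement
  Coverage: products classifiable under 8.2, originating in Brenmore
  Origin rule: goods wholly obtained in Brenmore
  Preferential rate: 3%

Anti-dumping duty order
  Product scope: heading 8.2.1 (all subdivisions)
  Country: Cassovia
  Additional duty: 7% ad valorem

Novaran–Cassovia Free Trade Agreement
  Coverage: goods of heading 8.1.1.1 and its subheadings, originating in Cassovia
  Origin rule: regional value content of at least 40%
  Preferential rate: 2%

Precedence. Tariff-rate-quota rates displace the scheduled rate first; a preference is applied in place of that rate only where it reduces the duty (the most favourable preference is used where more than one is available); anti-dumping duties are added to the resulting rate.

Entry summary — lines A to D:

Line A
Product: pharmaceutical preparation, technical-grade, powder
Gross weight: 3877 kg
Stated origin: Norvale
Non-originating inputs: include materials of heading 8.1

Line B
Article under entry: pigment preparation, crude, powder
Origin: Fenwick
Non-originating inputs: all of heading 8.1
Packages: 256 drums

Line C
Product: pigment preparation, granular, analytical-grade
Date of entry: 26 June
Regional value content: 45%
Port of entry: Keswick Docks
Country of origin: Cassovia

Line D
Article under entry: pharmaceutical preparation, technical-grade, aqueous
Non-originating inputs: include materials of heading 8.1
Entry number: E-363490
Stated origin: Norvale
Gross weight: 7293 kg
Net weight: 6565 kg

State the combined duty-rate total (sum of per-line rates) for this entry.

88%

Line A: pharmaceutical → 8.1; powder → 8.1.2; technical-grade → 8.1.2.1. Scheduled 22%. Norvale agreement on 8.1.2.1: CTH not met. → 22%.
Line B: pigment → 8.2; powder → 8.2.1; crude → 8.2.1.1. Scheduled 16%. Fenwick agreement on 8.2: CTH met → 16% available; preference 16% not lower than 16% → no reduction. → 16%.
Line C: pigment → 8.2; granular → 8.2.2; analytical-grade → 8.2.2.1. Scheduled 34%. Cassovia agreement on 8.1.1.1: 8.2.2.1 not covered. → 34%.
Line D: pharmaceutical → 8.1; aqueous → 8.1.1; technical-grade → 8.1.1.2. Scheduled 16%. Norvale agreement on 8.1.2.1: 8.1.1.2 not covered. → 16%.
Sum: 22% + 16% + 34% + 16% = 88%.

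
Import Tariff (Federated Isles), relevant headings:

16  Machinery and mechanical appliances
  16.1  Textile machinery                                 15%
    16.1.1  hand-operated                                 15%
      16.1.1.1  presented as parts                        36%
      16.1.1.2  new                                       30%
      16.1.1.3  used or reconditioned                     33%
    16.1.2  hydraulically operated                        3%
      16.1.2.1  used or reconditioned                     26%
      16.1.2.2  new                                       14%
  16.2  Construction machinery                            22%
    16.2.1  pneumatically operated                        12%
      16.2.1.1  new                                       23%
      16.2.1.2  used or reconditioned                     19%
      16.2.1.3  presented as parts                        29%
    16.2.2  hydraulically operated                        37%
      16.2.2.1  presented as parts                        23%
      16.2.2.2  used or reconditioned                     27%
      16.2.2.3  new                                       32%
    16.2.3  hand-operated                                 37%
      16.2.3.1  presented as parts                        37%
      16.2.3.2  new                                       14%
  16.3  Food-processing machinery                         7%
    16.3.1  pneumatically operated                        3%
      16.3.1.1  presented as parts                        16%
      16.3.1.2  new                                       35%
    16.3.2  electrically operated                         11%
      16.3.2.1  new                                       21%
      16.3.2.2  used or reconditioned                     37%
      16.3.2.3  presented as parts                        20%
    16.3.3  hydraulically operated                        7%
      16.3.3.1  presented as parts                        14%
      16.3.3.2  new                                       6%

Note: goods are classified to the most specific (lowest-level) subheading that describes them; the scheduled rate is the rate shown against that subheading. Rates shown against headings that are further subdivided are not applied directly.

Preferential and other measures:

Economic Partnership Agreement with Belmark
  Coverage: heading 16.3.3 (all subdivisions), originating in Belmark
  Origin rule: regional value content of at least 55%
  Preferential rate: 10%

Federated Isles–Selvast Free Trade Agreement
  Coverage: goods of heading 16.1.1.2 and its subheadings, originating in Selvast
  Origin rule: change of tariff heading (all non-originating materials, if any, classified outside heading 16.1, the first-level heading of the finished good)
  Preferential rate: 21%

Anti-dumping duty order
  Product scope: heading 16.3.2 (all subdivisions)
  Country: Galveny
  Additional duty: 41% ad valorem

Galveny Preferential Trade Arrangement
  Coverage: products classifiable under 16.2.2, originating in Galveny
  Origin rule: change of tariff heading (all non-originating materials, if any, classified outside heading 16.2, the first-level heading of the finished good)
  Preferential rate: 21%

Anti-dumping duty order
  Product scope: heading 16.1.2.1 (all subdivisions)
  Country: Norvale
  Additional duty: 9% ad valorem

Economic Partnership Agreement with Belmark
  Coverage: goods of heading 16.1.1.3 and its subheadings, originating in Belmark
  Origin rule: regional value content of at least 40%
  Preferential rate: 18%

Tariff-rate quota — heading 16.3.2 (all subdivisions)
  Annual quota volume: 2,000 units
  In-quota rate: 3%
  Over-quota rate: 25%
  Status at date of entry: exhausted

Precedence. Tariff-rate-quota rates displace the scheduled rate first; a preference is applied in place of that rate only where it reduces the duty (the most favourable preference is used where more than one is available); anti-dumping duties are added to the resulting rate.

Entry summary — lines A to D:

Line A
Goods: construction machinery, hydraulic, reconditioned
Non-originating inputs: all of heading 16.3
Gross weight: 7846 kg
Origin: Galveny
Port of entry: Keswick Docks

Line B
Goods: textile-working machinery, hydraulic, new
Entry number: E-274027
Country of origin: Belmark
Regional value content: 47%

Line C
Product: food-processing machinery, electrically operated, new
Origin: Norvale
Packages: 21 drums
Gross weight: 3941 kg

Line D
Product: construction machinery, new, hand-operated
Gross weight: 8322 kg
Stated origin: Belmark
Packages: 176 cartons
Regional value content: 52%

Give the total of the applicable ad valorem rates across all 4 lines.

Line A: construction → 16.2; hydraulic → 16.2.2; reconditioned → 16.2.2.2. Scheduled 27%. Galveny agreement on 16.2.2: CTH met → 21% available; preferential 21%. → 21%.
Line B: textile-working → 16.1; hydraulic → 16.1.2; new → 16.1.2.2. Scheduled 14%. Belmark agreement on 16.3.3: 16.1.2.2 not covered; Belmark agreement on 16.1.1.3: 16.1.2.2 not covered. → 14%.
Line C: food-processing → 16.3; electrically operated → 16.3.2; new → 16.3.2.1. Scheduled 21%. quota on 16.3.2 exhausted → over-quota 25%. → 25%.
Line D: construction → 16.2; hand-operated → 16.2.3; new → 16.2.3.2. Scheduled 14%. Belmark agreement on 16.3.3: 16.2.3.2 not covered; Belmark agreement on 16.1.1.3: 16.2.3.2 not covered. → 14%.
Sum: 21% + 14% + 25% + 14% = 74%.

74%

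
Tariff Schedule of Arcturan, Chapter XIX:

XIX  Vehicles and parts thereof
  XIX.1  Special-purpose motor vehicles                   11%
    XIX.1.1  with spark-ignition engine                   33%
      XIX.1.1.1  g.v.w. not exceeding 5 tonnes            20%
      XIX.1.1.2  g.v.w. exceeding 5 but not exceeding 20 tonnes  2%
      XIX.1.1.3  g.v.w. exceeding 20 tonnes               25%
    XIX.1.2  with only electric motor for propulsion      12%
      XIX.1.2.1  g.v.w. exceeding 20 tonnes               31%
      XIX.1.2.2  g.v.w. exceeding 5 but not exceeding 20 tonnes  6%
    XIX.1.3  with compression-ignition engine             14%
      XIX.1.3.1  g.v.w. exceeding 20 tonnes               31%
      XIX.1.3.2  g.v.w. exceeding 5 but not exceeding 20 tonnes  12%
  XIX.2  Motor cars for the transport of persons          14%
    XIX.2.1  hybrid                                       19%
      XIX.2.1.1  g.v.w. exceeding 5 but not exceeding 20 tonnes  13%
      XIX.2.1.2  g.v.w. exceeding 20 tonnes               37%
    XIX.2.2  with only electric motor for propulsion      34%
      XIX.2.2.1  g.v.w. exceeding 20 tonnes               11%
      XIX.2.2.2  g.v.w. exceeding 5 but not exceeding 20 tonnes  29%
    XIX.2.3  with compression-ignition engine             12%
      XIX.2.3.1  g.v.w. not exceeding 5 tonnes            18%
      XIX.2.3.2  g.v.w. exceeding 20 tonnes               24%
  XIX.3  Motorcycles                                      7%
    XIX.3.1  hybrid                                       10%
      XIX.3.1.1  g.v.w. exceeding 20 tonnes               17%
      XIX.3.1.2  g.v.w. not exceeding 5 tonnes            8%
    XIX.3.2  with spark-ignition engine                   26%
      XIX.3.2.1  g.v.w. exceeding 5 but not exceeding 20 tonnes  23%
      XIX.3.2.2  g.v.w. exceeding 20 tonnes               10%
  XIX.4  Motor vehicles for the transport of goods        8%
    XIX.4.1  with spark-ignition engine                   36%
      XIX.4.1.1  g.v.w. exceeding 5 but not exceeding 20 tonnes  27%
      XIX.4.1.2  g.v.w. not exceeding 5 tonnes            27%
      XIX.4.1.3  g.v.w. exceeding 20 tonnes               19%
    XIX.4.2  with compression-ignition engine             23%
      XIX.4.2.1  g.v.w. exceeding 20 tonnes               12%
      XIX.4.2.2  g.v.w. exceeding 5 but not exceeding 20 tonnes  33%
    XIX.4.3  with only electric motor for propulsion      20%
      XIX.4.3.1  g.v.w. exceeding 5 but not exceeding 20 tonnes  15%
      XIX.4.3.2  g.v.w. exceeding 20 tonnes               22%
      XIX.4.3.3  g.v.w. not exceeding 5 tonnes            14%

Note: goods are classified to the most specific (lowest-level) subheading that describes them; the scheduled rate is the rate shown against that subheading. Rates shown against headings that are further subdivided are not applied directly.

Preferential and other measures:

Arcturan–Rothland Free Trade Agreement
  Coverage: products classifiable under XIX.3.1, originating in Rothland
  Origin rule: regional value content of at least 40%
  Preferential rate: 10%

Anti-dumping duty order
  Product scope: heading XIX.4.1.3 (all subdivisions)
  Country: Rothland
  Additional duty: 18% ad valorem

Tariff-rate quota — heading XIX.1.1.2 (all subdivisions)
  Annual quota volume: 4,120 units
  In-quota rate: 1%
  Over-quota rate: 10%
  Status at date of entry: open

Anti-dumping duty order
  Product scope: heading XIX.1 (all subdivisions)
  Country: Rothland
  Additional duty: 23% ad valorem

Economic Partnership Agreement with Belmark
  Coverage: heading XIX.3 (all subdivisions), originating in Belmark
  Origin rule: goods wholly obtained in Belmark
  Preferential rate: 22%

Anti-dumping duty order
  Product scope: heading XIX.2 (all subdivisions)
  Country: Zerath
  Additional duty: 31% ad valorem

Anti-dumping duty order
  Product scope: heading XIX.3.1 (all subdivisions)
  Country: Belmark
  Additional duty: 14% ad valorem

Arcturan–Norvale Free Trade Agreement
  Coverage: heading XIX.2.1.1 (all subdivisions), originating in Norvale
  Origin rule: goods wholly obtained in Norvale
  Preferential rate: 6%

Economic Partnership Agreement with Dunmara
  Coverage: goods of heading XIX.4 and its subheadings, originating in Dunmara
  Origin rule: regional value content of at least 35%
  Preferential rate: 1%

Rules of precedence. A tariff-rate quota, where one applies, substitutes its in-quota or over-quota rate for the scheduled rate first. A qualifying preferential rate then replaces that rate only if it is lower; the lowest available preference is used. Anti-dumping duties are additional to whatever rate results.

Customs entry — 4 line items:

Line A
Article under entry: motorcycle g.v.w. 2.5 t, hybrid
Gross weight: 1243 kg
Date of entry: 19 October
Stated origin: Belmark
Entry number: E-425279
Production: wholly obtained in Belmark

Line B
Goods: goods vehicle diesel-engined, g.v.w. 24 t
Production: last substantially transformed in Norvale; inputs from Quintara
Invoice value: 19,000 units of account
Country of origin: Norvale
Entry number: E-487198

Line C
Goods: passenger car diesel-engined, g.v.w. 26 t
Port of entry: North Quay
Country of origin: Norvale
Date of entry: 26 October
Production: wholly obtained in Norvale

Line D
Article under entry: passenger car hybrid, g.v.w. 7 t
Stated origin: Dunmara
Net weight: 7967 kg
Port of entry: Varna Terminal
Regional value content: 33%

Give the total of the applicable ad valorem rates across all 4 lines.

71%

Line A: motorcycle → XIX.3; hybrid → XIX.3.1; g.v.w. 2.5 t → XIX.3.1.2. Scheduled 8%. Belmark agreement on XIX.3: wholly obtained → 22% available; preference 22% not lower than 8% → no reduction; anti-dumping (Belmark, XIX.3.1): +14%; total 8% + 14% = 22%. → 22%.
Line B: goods vehicle → XIX.4; diesel-engined → XIX.4.2; g.v.w. 24 t → XIX.4.2.1. Scheduled 12%. Norvale agreement on XIX.2.1.1: XIX.4.2.1 not covered. → 12%.
Line C: passenger car → XIX.2; diesel-engined → XIX.2.3; g.v.w. 26 t → XIX.2.3.2. Scheduled 24%. Norvale agreement on XIX.2.1.1: XIX.2.3.2 not covered. → 24%.
Line D: passenger car → XIX.2; hybrid → XIX.2.1; g.v.w. 7 t → XIX.2.1.1. Scheduled 13%. Dunmara agreement on XIX.4: XIX.2.1.1 not covered. → 13%.
Sum: 22% + 12% + 24% + 13% = 71%.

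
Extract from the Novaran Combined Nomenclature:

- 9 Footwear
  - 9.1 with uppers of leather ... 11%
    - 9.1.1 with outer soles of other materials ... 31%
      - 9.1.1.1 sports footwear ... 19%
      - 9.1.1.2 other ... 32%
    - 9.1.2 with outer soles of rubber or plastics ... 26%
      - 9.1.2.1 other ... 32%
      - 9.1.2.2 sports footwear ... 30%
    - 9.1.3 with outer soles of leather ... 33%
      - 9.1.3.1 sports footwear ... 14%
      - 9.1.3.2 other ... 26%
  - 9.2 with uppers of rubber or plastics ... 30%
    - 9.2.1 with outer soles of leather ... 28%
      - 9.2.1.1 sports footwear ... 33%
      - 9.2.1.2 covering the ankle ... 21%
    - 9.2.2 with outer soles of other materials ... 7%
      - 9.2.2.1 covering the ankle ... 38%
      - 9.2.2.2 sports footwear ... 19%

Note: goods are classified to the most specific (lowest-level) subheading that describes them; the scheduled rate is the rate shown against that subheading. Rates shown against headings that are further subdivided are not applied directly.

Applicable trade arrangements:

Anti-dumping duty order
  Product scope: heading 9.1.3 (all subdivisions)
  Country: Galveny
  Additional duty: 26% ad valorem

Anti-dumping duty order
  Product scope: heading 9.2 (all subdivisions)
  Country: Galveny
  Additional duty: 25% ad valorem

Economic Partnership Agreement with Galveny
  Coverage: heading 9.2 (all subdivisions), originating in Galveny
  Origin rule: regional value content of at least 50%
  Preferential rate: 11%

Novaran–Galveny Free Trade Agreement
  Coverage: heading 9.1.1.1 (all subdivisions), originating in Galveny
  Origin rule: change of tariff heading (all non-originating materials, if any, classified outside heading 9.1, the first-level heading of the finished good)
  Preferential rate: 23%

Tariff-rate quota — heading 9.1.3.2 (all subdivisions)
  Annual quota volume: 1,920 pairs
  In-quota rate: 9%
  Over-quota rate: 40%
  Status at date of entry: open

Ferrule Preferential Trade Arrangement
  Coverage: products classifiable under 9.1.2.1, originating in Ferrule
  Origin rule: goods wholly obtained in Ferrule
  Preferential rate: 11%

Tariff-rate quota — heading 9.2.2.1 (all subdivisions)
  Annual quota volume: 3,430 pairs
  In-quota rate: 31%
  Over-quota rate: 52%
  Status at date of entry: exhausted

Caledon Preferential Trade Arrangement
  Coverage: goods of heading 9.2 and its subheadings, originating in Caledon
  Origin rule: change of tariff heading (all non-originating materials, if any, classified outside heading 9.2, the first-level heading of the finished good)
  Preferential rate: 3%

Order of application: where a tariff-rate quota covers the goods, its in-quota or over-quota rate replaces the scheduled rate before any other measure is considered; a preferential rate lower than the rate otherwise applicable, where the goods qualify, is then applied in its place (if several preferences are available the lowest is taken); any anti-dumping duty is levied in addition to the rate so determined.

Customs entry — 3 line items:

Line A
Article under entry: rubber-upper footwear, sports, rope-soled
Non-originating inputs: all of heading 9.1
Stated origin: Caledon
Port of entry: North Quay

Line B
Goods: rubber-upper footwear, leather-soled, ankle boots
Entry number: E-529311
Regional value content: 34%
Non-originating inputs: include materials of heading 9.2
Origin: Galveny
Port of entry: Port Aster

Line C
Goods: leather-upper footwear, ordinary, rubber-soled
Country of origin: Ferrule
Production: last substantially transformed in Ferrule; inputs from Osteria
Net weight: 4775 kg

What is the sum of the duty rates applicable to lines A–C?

Line A: rubber-upper → 9.2; rope-soled → 9.2.2; sports → 9.2.2.2. Scheduled 19%. Caledon agreement on 9.2: CTH met → 3% available; preferential 3%. → 3%.
Line B: rubber-upper → 9.2; leather-soled → 9.2.1; ankle boots → 9.2.1.2. Scheduled 21%. Galveny agreement on 9.2: RVC < 50%; Galveny agreement on 9.1.1.1: 9.2.1.2 not covered; anti-dumping (Galveny, 9.2): +25%; total 21% + 25% = 46%. → 46%.
Line C: leather-upper → 9.1; rubber-soled → 9.1.2; ordinary → 9.1.2.1. Scheduled 32%. Ferrule agreement on 9.1.2.1: not wholly obtained. → 32%.
Sum: 3% + 46% + 32% = 81%.

81%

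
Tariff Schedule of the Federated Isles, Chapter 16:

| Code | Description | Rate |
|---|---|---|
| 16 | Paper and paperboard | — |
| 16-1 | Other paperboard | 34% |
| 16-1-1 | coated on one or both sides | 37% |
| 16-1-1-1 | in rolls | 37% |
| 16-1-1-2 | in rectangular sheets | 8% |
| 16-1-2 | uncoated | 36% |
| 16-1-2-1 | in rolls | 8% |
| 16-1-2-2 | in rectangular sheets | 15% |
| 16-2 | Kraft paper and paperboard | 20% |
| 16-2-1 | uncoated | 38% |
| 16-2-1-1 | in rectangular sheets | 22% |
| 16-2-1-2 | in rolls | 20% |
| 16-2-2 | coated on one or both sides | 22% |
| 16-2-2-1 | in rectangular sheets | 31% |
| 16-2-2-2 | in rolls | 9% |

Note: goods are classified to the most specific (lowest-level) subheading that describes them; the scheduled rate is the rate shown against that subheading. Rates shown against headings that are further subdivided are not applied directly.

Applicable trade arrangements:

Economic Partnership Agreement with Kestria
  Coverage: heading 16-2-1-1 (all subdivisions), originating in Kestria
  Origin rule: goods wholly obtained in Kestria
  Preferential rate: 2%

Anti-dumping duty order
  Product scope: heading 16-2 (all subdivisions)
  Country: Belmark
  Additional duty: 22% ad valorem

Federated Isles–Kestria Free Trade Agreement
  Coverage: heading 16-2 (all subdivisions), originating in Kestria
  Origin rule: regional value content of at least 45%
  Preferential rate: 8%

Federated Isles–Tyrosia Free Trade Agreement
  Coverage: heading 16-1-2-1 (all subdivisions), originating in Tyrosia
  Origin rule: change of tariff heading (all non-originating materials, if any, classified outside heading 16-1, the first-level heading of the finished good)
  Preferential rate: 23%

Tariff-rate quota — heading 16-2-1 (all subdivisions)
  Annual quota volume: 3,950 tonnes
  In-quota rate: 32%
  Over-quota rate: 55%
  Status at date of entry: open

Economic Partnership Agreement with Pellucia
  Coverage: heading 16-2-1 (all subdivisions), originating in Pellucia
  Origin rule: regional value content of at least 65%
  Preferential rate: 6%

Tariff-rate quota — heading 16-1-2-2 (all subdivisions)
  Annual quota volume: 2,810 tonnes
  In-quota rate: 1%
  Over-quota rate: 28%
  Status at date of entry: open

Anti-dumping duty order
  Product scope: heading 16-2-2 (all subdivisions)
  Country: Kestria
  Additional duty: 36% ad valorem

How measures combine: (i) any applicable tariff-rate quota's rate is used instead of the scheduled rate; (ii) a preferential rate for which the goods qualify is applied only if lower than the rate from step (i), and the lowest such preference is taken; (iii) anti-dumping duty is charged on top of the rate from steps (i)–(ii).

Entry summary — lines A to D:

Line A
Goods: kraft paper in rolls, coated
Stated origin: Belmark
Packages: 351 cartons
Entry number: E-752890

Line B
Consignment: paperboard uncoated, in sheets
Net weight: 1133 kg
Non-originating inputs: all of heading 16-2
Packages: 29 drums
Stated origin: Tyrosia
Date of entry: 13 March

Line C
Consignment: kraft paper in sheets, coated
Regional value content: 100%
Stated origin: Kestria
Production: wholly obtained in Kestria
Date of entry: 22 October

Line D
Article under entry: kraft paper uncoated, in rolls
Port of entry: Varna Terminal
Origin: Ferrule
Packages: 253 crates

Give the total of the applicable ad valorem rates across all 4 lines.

Line A: kraft paper → 16-2; coated → 16-2-2; in rolls → 16-2-2-2. Scheduled 9%. anti-dumping (Belmark, 16-2): +22%; total 9% + 22% = 31%. → 31%.
Line B: paperboard → 16-1; uncoated → 16-1-2; in sheets → 16-1-2-2. Scheduled 15%. quota on 16-1-2-2 open → in-quota 1%; Tyrosia agreement on 16-1-2-1: 16-1-2-2 not covered. → 1%.
Line C: kraft paper → 16-2; coated → 16-2-2; in sheets → 16-2-2-1. Scheduled 31%. Kestria agreement on 16-2-1-1: 16-2-2-1 not covered; Kestria agreement on 16-2: RVC ≥ 45% → 8% available; preferential 8%; anti-dumping (Kestria, 16-2-2): +36%; total 8% + 36% = 44%. → 44%.
Line D: kraft paper → 16-2; uncoated → 16-2-1; in rolls → 16-2-1-2. Scheduled 20%. quota on 16-2-1 open → in-quota 32%. → 32%.
Sum: 31% + 1% + 44% + 32% = 108%.

108%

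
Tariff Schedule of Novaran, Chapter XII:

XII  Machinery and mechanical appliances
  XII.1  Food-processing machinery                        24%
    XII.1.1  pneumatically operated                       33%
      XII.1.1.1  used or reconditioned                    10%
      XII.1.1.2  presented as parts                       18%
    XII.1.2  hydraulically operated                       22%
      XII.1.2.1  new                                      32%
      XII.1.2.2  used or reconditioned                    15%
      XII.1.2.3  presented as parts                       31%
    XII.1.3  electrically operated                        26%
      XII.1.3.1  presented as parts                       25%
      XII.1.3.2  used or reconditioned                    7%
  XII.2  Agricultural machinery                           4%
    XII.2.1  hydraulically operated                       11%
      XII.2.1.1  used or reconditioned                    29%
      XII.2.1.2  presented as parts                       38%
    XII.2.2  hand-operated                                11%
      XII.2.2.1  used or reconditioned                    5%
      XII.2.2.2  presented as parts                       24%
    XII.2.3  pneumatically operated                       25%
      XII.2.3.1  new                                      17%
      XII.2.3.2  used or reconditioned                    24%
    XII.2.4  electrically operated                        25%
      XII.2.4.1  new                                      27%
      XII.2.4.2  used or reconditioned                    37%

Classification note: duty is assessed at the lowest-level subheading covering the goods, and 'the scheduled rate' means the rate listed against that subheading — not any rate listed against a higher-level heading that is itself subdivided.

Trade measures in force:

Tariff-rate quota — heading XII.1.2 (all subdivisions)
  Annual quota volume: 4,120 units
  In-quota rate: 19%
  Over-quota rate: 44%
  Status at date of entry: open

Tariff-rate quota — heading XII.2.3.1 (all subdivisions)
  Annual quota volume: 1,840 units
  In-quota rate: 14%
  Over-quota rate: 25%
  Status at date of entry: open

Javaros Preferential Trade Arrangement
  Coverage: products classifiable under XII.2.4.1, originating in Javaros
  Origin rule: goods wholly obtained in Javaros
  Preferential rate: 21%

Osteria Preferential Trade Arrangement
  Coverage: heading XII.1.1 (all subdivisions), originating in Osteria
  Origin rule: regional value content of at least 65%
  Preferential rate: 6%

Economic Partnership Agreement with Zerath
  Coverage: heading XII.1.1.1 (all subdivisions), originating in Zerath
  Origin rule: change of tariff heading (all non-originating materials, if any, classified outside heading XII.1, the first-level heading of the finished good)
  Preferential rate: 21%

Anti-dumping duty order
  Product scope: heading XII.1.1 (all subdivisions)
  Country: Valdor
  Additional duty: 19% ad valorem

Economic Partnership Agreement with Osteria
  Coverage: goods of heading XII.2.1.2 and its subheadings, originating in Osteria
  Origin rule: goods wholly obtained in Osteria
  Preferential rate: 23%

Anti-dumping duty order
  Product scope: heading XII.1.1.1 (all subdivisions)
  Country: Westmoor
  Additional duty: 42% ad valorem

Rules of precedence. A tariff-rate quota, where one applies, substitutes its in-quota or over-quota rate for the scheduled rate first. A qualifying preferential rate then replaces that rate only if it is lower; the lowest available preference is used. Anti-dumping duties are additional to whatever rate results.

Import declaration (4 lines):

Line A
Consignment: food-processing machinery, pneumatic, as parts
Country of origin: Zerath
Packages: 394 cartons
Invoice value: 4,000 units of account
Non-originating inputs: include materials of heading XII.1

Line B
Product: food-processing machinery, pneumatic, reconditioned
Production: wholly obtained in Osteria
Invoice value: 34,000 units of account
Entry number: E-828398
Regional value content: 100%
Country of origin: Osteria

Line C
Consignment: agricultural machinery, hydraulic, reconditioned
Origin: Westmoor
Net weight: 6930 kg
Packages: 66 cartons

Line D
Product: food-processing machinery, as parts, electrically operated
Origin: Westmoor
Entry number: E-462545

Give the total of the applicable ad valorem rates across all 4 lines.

Line A: food-processing → XII.1; pneumatic → XII.1.1; as parts → XII.1.1.2. Scheduled 18%. Zerath agreement on XII.1.1.1: XII.1.1.2 not covered. → 18%.
Line B: food-processing → XII.1; pneumatic → XII.1.1; reconditioned → XII.1.1.1. Scheduled 10%. Osteria agreement on XII.1.1: RVC ≥ 65% → 6% available; Osteria agreement on XII.2.1.2: XII.1.1.1 not covered; preferential 6%. → 6%.
Line C: agricultural → XII.2; hydraulic → XII.2.1; reconditioned → XII.2.1.1. Scheduled 29%. No special measure applies. → 29%.
Line D: food-processing → XII.1; electrically operated → XII.1.3; as parts → XII.1.3.1. Scheduled 25%. No special measure applies. → 25%.
Sum: 18% + 6% + 29% + 25% = 78%.

78%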